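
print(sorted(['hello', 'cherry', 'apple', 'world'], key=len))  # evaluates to ['hello', 'apple', 'world', 'cherry']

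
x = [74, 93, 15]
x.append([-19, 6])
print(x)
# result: [74, 93, 15, [-19, 6]]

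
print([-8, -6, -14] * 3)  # [-8, -6, -14, -8, -6, -14, -8, -6, -14]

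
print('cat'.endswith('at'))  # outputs True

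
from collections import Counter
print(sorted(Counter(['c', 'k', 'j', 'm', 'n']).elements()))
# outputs ['c', 'j', 'k', 'm', 'n']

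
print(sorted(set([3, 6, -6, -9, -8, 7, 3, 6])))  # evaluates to [-9, -8, -6, 3, 6, 7]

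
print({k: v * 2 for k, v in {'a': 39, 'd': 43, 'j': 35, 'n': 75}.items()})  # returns {'a': 78, 'd': 86, 'j': 70, 'n': 150}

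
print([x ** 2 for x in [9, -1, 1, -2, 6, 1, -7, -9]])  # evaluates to [81, 1, 1, 4, 36, 1, 49, 81]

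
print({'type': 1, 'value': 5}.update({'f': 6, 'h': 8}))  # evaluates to None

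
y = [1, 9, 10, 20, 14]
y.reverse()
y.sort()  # [1, 9, 10, 14, 20]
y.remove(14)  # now [1, 9, 10, 20]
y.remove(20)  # [1, 9, 10]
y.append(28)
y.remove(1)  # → [9, 10, 28]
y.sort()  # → [9, 10, 28]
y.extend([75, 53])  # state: [9, 10, 28, 75, 53]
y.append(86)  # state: [9, 10, 28, 75, 53, 86]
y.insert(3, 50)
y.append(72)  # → [9, 10, 28, 50, 75, 53, 86, 72]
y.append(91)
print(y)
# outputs [9, 10, 28, 50, 75, 53, 86, 72, 91]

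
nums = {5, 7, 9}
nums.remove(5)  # {7, 9}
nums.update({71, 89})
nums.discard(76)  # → {7, 9, 71, 89}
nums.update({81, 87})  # {7, 9, 71, 81, 87, 89}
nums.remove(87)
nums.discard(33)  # {7, 9, 71, 81, 89}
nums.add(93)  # {7, 9, 71, 81, 89, 93}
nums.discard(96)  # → {7, 9, 71, 81, 89, 93}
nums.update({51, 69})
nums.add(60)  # {7, 9, 51, 60, 69, 71, 81, 89, 93}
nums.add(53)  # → {7, 9, 51, 53, 60, 69, 71, 81, 89, 93}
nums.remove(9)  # {7, 51, 53, 60, 69, 71, 81, 89, 93}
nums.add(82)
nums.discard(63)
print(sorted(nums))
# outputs [7, 51, 53, 60, 69, 71, 81, 82, 89, 93]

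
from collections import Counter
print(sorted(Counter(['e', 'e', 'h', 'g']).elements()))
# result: ['e', 'e', 'g', 'h']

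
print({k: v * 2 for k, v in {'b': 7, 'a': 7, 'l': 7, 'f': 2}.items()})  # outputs {'b': 14, 'a': 14, 'l': 14, 'f': 4}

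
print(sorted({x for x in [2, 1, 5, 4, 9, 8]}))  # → [1, 2, 4, 5, 8, 9]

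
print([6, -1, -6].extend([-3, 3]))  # None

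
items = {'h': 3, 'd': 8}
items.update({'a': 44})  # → {'h': 3, 'd': 8, 'a': 44}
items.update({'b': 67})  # {'h': 3, 'd': 8, 'a': 44, 'b': 67}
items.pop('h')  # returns 3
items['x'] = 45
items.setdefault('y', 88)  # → 88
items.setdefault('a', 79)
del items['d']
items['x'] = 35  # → {'a': 44, 'b': 67, 'x': 35, 'y': 88}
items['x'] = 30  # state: {'a': 44, 'b': 67, 'x': 30, 'y': 88}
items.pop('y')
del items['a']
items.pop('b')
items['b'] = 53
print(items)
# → {'x': 30, 'b': 53}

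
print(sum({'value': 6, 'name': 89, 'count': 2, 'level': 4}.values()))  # 101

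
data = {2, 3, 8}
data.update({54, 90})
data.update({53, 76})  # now {2, 3, 8, 53, 54, 76, 90}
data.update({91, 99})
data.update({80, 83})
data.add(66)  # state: {2, 3, 8, 53, 54, 66, 76, 80, 83, 90, 91, 99}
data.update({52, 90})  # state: {2, 3, 8, 52, 53, 54, 66, 76, 80, 83, 90, 91, 99}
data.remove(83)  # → {2, 3, 8, 52, 53, 54, 66, 76, 80, 90, 91, 99}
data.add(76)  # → {2, 3, 8, 52, 53, 54, 66, 76, 80, 90, 91, 99}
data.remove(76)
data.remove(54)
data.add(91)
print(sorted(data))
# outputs [2, 3, 8, 52, 53, 66, 80, 90, 91, 99]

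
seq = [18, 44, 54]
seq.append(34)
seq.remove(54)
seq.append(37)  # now [18, 44, 34, 37]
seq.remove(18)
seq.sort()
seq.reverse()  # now [44, 37, 34]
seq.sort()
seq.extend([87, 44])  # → [34, 37, 44, 87, 44]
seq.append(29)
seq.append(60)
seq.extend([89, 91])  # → [34, 37, 44, 87, 44, 29, 60, 89, 91]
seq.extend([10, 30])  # [34, 37, 44, 87, 44, 29, 60, 89, 91, 10, 30]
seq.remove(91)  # [34, 37, 44, 87, 44, 29, 60, 89, 10, 30]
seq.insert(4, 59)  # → [34, 37, 44, 87, 59, 44, 29, 60, 89, 10, 30]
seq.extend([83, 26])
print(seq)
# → [34, 37, 44, 87, 59, 44, 29, 60, 89, 10, 30, 83, 26]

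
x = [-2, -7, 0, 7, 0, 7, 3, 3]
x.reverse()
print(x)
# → [3, 3, 7, 0, 7, 0, -7, -2]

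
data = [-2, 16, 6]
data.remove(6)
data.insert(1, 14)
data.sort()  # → [-2, 14, 16]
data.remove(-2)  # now [14, 16]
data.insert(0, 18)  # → [18, 14, 16]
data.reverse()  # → [16, 14, 18]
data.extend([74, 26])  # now [16, 14, 18, 74, 26]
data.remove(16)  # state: [14, 18, 74, 26]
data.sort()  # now [14, 18, 26, 74]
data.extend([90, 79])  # [14, 18, 26, 74, 90, 79]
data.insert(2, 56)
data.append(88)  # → [14, 18, 56, 26, 74, 90, 79, 88]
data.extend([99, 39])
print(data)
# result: [14, 18, 56, 26, 74, 90, 79, 88, 99, 39]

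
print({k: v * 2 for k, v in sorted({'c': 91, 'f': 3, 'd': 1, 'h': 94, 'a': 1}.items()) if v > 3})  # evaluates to {'c': 182, 'h': 188}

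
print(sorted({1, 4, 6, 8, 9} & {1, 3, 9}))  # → [1, 9]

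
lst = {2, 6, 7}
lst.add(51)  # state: {2, 6, 7, 51}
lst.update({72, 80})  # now {2, 6, 7, 51, 72, 80}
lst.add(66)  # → {2, 6, 7, 51, 66, 72, 80}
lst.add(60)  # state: {2, 6, 7, 51, 60, 66, 72, 80}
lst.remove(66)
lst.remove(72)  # {2, 6, 7, 51, 60, 80}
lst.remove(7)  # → {2, 6, 51, 60, 80}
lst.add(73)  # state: {2, 6, 51, 60, 73, 80}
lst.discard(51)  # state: {2, 6, 60, 73, 80}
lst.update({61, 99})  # {2, 6, 60, 61, 73, 80, 99}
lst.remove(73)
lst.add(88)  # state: {2, 6, 60, 61, 80, 88, 99}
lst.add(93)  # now {2, 6, 60, 61, 80, 88, 93, 99}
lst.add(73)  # {2, 6, 60, 61, 73, 80, 88, 93, 99}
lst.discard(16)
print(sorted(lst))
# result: [2, 6, 60, 61, 73, 80, 88, 93, 99]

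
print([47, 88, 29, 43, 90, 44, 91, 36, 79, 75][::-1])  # [75, 79, 36, 91, 44, 90, 43, 29, 88, 47]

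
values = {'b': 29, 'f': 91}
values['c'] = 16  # {'b': 29, 'f': 91, 'c': 16}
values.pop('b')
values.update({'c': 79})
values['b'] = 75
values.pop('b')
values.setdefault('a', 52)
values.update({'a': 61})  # {'f': 91, 'c': 79, 'a': 61}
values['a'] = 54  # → {'f': 91, 'c': 79, 'a': 54}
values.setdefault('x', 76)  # 76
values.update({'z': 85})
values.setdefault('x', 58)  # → 76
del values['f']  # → {'c': 79, 'a': 54, 'x': 76, 'z': 85}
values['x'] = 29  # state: {'c': 79, 'a': 54, 'x': 29, 'z': 85}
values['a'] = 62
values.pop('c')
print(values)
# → {'a': 62, 'x': 29, 'z': 85}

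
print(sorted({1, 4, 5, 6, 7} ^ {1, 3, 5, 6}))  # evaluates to [3, 4, 7]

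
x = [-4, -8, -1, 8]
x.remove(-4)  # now [-8, -1, 8]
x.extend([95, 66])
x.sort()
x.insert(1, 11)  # [-8, 11, -1, 8, 66, 95]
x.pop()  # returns 95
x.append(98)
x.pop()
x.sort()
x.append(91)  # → [-8, -1, 8, 11, 66, 91]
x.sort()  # [-8, -1, 8, 11, 66, 91]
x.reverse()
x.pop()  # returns -8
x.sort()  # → [-1, 8, 11, 66, 91]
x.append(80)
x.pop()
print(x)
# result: [-1, 8, 11, 66, 91]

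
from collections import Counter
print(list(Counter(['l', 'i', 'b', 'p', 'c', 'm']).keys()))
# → ['l', 'i', 'b', 'p', 'c', 'm']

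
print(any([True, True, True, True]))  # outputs True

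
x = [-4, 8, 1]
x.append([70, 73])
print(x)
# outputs [-4, 8, 1, [70, 73]]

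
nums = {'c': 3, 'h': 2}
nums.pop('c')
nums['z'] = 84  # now {'h': 2, 'z': 84}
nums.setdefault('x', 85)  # 85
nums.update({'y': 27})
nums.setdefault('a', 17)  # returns 17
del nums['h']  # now {'z': 84, 'x': 85, 'y': 27, 'a': 17}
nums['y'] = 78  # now {'z': 84, 'x': 85, 'y': 78, 'a': 17}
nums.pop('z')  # 84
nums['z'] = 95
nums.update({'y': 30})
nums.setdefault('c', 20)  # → 20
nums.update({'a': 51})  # {'x': 85, 'y': 30, 'a': 51, 'z': 95, 'c': 20}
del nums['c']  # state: {'x': 85, 'y': 30, 'a': 51, 'z': 95}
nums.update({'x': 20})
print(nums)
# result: {'x': 20, 'y': 30, 'a': 51, 'z': 95}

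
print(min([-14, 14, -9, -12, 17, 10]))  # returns -14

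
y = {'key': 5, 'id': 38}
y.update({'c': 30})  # {'key': 5, 'id': 38, 'c': 30}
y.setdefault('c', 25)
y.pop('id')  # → 38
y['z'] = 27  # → {'key': 5, 'c': 30, 'z': 27}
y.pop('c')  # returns 30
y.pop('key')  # 5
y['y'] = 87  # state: {'z': 27, 'y': 87}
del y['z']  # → {'y': 87}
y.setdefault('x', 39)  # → 39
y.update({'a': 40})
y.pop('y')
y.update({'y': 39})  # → {'x': 39, 'a': 40, 'y': 39}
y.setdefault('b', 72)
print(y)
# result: {'x': 39, 'a': 40, 'y': 39, 'b': 72}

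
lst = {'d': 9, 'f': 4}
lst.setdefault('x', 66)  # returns 66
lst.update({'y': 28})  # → {'d': 9, 'f': 4, 'x': 66, 'y': 28}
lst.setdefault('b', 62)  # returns 62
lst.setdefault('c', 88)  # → 88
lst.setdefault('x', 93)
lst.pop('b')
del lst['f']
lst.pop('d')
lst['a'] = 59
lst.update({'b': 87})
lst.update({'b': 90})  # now {'x': 66, 'y': 28, 'c': 88, 'a': 59, 'b': 90}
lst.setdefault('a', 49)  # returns 59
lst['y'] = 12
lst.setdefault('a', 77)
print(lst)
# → {'x': 66, 'y': 12, 'c': 88, 'a': 59, 'b': 90}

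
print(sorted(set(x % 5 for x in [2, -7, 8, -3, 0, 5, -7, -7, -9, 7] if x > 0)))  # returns [0, 2, 3]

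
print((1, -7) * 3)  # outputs (1, -7, 1, -7, 1, -7)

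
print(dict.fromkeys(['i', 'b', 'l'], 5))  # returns {'i': 5, 'b': 5, 'l': 5}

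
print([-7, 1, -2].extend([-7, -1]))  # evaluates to None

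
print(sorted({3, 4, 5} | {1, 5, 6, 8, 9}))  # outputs [1, 3, 4, 5, 6, 8, 9]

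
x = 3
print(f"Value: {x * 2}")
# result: Value: 6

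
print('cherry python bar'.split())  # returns ['cherry', 'python', 'bar']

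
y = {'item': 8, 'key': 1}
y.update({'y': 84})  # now {'item': 8, 'key': 1, 'y': 84}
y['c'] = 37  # {'item': 8, 'key': 1, 'y': 84, 'c': 37}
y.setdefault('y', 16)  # 84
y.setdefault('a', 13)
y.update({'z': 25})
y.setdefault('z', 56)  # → 25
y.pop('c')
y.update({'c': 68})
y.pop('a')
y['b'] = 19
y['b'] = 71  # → {'item': 8, 'key': 1, 'y': 84, 'z': 25, 'c': 68, 'b': 71}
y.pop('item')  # 8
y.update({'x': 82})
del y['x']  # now {'key': 1, 'y': 84, 'z': 25, 'c': 68, 'b': 71}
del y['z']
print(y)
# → {'key': 1, 'y': 84, 'c': 68, 'b': 71}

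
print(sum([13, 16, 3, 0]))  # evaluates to 32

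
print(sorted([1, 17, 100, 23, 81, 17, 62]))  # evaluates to [1, 17, 17, 23, 62, 81, 100]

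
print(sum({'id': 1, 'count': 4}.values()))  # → 5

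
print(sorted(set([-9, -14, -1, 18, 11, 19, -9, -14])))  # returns [-14, -9, -1, 11, 18, 19]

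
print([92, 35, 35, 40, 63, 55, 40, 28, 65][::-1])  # [65, 28, 40, 55, 63, 40, 35, 35, 92]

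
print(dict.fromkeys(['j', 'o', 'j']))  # {'j': None, 'o': None}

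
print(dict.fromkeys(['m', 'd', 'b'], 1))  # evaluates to {'m': 1, 'd': 1, 'b': 1}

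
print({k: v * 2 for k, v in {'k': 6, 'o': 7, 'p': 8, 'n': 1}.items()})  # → {'k': 12, 'o': 14, 'p': 16, 'n': 2}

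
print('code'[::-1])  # edoc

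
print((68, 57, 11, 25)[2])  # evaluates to 11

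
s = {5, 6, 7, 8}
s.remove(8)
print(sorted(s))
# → [5, 6, 7]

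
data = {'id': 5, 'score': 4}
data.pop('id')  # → 5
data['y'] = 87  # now {'score': 4, 'y': 87}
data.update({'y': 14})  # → {'score': 4, 'y': 14}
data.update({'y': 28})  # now {'score': 4, 'y': 28}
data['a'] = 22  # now {'score': 4, 'y': 28, 'a': 22}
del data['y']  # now {'score': 4, 'a': 22}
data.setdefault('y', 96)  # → 96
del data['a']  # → {'score': 4, 'y': 96}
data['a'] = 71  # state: {'score': 4, 'y': 96, 'a': 71}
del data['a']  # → {'score': 4, 'y': 96}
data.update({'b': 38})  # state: {'score': 4, 'y': 96, 'b': 38}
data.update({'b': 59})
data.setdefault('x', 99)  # 99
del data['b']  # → {'score': 4, 'y': 96, 'x': 99}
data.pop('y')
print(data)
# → {'score': 4, 'x': 99}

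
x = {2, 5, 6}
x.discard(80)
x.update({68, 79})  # {2, 5, 6, 68, 79}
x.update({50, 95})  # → {2, 5, 6, 50, 68, 79, 95}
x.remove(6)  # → {2, 5, 50, 68, 79, 95}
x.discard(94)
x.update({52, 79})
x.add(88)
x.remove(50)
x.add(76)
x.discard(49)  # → {2, 5, 52, 68, 76, 79, 88, 95}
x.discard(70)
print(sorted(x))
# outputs [2, 5, 52, 68, 76, 79, 88, 95]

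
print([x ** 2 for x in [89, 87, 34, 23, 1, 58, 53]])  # [7921, 7569, 1156, 529, 1, 3364, 2809]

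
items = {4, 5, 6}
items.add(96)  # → {4, 5, 6, 96}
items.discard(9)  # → {4, 5, 6, 96}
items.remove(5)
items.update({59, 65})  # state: {4, 6, 59, 65, 96}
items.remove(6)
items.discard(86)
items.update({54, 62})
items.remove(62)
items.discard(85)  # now {4, 54, 59, 65, 96}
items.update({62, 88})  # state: {4, 54, 59, 62, 65, 88, 96}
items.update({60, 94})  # {4, 54, 59, 60, 62, 65, 88, 94, 96}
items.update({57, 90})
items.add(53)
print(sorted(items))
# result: [4, 53, 54, 57, 59, 60, 62, 65, 88, 90, 94, 96]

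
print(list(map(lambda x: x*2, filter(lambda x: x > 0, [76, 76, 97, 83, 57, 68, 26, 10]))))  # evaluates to [152, 152, 194, 166, 114, 136, 52, 20]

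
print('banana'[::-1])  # ananab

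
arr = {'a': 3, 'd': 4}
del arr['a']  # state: {'d': 4}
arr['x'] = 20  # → {'d': 4, 'x': 20}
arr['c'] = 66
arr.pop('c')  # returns 66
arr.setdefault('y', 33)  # 33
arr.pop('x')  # 20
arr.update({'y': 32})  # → {'d': 4, 'y': 32}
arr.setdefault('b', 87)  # 87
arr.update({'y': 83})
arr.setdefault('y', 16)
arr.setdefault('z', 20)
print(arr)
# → {'d': 4, 'y': 83, 'b': 87, 'z': 20}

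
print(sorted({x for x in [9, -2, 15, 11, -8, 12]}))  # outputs [-8, -2, 9, 11, 12, 15]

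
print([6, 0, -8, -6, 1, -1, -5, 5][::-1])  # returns [5, -5, -1, 1, -6, -8, 0, 6]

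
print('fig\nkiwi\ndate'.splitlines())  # ['fig', 'kiwi', 'date']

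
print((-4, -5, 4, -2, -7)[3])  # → -2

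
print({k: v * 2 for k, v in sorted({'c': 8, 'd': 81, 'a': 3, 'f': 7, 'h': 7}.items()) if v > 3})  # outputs {'c': 16, 'd': 162, 'f': 14, 'h': 14}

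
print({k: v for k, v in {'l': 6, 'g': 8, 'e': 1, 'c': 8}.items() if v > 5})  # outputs {'l': 6, 'g': 8, 'c': 8}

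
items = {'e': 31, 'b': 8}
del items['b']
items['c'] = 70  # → {'e': 31, 'c': 70}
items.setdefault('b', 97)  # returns 97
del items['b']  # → {'e': 31, 'c': 70}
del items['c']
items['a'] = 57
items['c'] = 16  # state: {'e': 31, 'a': 57, 'c': 16}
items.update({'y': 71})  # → {'e': 31, 'a': 57, 'c': 16, 'y': 71}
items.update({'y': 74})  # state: {'e': 31, 'a': 57, 'c': 16, 'y': 74}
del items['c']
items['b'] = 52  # {'e': 31, 'a': 57, 'y': 74, 'b': 52}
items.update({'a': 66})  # {'e': 31, 'a': 66, 'y': 74, 'b': 52}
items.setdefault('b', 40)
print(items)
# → {'e': 31, 'a': 66, 'y': 74, 'b': 52}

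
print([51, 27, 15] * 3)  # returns [51, 27, 15, 51, 27, 15, 51, 27, 15]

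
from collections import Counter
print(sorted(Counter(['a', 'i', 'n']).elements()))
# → ['a', 'i', 'n']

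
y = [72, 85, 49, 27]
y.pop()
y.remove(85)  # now [72, 49]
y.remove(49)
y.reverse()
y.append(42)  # [72, 42]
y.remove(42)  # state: [72]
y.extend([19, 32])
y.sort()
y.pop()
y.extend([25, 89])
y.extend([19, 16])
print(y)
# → [19, 32, 25, 89, 19, 16]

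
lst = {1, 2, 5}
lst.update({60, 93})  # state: {1, 2, 5, 60, 93}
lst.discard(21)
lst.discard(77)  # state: {1, 2, 5, 60, 93}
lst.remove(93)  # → {1, 2, 5, 60}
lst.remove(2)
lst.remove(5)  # {1, 60}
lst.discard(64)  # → {1, 60}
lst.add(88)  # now {1, 60, 88}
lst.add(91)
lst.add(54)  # {1, 54, 60, 88, 91}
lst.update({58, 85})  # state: {1, 54, 58, 60, 85, 88, 91}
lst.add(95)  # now {1, 54, 58, 60, 85, 88, 91, 95}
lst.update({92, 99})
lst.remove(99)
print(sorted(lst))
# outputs [1, 54, 58, 60, 85, 88, 91, 92, 95]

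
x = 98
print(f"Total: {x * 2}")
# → Total: 196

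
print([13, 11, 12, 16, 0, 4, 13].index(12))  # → 2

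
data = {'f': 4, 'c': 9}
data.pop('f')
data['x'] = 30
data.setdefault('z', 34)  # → 34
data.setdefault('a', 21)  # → 21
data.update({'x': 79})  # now {'c': 9, 'x': 79, 'z': 34, 'a': 21}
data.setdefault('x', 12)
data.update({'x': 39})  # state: {'c': 9, 'x': 39, 'z': 34, 'a': 21}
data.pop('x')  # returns 39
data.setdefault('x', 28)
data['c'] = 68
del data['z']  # {'c': 68, 'a': 21, 'x': 28}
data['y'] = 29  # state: {'c': 68, 'a': 21, 'x': 28, 'y': 29}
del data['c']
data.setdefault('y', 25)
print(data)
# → {'a': 21, 'x': 28, 'y': 29}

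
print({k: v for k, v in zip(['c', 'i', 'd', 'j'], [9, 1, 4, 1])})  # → {'c': 9, 'i': 1, 'd': 4, 'j': 1}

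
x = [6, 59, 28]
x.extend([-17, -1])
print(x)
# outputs [6, 59, 28, -17, -1]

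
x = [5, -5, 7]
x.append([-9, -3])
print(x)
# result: [5, -5, 7, [-9, -3]]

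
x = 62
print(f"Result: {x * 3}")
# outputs Result: 186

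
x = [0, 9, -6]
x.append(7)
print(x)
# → [0, 9, -6, 7]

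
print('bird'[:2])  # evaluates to bi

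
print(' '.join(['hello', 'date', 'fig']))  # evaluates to hello date fig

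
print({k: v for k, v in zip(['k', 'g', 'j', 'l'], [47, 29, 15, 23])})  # {'k': 47, 'g': 29, 'j': 15, 'l': 23}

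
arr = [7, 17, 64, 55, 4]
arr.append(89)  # [7, 17, 64, 55, 4, 89]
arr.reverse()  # [89, 4, 55, 64, 17, 7]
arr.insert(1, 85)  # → [89, 85, 4, 55, 64, 17, 7]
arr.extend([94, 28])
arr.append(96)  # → [89, 85, 4, 55, 64, 17, 7, 94, 28, 96]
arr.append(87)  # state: [89, 85, 4, 55, 64, 17, 7, 94, 28, 96, 87]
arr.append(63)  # [89, 85, 4, 55, 64, 17, 7, 94, 28, 96, 87, 63]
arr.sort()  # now [4, 7, 17, 28, 55, 63, 64, 85, 87, 89, 94, 96]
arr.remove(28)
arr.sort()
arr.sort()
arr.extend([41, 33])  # [4, 7, 17, 55, 63, 64, 85, 87, 89, 94, 96, 41, 33]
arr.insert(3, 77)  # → [4, 7, 17, 77, 55, 63, 64, 85, 87, 89, 94, 96, 41, 33]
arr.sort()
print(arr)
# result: [4, 7, 17, 33, 41, 55, 63, 64, 77, 85, 87, 89, 94, 96]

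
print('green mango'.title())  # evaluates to Green Mango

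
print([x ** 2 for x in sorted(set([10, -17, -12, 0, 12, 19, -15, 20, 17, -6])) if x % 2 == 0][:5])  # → [144, 36, 0, 100, 144]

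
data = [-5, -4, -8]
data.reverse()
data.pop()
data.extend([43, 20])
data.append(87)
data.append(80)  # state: [-8, -4, 43, 20, 87, 80]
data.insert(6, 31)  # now [-8, -4, 43, 20, 87, 80, 31]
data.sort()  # [-8, -4, 20, 31, 43, 80, 87]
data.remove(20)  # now [-8, -4, 31, 43, 80, 87]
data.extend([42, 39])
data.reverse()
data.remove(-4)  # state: [39, 42, 87, 80, 43, 31, -8]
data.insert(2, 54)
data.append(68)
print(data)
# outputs [39, 42, 54, 87, 80, 43, 31, -8, 68]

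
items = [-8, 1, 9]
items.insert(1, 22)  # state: [-8, 22, 1, 9]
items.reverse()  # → [9, 1, 22, -8]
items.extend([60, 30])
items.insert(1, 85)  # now [9, 85, 1, 22, -8, 60, 30]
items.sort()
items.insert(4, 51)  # [-8, 1, 9, 22, 51, 30, 60, 85]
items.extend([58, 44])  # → [-8, 1, 9, 22, 51, 30, 60, 85, 58, 44]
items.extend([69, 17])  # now [-8, 1, 9, 22, 51, 30, 60, 85, 58, 44, 69, 17]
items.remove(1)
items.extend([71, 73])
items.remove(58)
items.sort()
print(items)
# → [-8, 9, 17, 22, 30, 44, 51, 60, 69, 71, 73, 85]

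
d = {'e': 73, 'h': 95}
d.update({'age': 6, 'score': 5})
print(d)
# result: {'e': 73, 'h': 95, 'age': 6, 'score': 5}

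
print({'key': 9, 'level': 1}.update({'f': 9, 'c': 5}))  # None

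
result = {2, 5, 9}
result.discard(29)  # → {2, 5, 9}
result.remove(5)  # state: {2, 9}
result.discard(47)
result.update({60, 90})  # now {2, 9, 60, 90}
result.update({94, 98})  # {2, 9, 60, 90, 94, 98}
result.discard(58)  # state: {2, 9, 60, 90, 94, 98}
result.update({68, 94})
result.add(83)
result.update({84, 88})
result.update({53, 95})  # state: {2, 9, 53, 60, 68, 83, 84, 88, 90, 94, 95, 98}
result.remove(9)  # {2, 53, 60, 68, 83, 84, 88, 90, 94, 95, 98}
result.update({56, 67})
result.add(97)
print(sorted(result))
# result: [2, 53, 56, 60, 67, 68, 83, 84, 88, 90, 94, 95, 97, 98]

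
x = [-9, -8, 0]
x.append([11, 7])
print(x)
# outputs [-9, -8, 0, [11, 7]]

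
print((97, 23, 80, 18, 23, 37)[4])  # 23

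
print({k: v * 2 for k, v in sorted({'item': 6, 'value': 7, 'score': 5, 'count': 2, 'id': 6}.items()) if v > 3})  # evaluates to {'id': 12, 'item': 12, 'score': 10, 'value': 14}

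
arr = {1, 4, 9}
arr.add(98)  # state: {1, 4, 9, 98}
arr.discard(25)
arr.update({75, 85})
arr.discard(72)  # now {1, 4, 9, 75, 85, 98}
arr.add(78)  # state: {1, 4, 9, 75, 78, 85, 98}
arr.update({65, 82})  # {1, 4, 9, 65, 75, 78, 82, 85, 98}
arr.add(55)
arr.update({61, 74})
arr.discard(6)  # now {1, 4, 9, 55, 61, 65, 74, 75, 78, 82, 85, 98}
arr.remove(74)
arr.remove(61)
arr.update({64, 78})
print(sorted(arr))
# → [1, 4, 9, 55, 64, 65, 75, 78, 82, 85, 98]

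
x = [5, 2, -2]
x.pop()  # -2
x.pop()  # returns 2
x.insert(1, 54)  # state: [5, 54]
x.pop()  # 54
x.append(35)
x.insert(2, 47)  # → [5, 35, 47]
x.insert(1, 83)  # [5, 83, 35, 47]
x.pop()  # 47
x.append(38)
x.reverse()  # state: [38, 35, 83, 5]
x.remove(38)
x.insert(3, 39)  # [35, 83, 5, 39]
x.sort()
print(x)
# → [5, 35, 39, 83]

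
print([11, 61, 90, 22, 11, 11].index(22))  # 3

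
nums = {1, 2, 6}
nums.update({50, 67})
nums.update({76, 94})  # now {1, 2, 6, 50, 67, 76, 94}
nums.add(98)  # {1, 2, 6, 50, 67, 76, 94, 98}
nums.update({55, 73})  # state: {1, 2, 6, 50, 55, 67, 73, 76, 94, 98}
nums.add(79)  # {1, 2, 6, 50, 55, 67, 73, 76, 79, 94, 98}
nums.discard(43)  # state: {1, 2, 6, 50, 55, 67, 73, 76, 79, 94, 98}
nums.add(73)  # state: {1, 2, 6, 50, 55, 67, 73, 76, 79, 94, 98}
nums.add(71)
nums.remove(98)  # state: {1, 2, 6, 50, 55, 67, 71, 73, 76, 79, 94}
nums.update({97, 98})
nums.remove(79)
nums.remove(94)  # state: {1, 2, 6, 50, 55, 67, 71, 73, 76, 97, 98}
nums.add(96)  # {1, 2, 6, 50, 55, 67, 71, 73, 76, 96, 97, 98}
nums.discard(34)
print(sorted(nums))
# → [1, 2, 6, 50, 55, 67, 71, 73, 76, 96, 97, 98]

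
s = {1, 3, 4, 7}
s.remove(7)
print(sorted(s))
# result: [1, 3, 4]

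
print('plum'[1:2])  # l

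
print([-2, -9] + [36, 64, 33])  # [-2, -9, 36, 64, 33]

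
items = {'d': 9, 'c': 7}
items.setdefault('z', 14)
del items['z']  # {'d': 9, 'c': 7}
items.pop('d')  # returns 9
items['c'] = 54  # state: {'c': 54}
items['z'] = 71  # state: {'c': 54, 'z': 71}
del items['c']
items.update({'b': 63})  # {'z': 71, 'b': 63}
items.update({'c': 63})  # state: {'z': 71, 'b': 63, 'c': 63}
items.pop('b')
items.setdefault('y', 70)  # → 70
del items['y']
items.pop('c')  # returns 63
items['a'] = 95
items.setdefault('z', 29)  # 71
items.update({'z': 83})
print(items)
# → {'z': 83, 'a': 95}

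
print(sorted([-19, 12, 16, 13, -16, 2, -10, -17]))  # [-19, -17, -16, -10, 2, 12, 13, 16]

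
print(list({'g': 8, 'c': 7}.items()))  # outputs [('g', 8), ('c', 7)]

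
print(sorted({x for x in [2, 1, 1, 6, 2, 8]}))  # [1, 2, 6, 8]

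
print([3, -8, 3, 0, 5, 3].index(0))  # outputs 3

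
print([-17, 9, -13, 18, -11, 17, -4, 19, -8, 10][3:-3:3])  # [18, -4]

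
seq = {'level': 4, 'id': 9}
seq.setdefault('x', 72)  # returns 72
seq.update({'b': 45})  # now {'level': 4, 'id': 9, 'x': 72, 'b': 45}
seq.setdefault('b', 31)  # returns 45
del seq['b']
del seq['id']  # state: {'level': 4, 'x': 72}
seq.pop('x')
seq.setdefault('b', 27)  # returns 27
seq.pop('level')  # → 4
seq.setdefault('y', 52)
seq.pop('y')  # 52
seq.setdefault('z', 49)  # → 49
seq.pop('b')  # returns 27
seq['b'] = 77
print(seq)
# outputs {'z': 49, 'b': 77}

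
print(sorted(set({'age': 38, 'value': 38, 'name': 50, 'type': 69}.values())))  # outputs [38, 50, 69]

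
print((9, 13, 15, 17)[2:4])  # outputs (15, 17)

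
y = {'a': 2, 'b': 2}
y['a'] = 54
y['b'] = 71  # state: {'a': 54, 'b': 71}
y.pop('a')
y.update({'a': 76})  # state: {'b': 71, 'a': 76}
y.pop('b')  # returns 71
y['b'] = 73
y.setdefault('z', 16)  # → 16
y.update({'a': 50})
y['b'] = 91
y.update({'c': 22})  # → {'a': 50, 'b': 91, 'z': 16, 'c': 22}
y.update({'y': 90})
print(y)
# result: {'a': 50, 'b': 91, 'z': 16, 'c': 22, 'y': 90}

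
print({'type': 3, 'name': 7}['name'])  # 7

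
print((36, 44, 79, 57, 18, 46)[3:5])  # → (57, 18)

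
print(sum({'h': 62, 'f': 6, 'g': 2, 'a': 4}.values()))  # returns 74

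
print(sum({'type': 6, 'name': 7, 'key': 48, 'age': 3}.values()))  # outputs 64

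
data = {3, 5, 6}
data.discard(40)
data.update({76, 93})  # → {3, 5, 6, 76, 93}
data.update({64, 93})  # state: {3, 5, 6, 64, 76, 93}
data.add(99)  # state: {3, 5, 6, 64, 76, 93, 99}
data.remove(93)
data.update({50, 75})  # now {3, 5, 6, 50, 64, 75, 76, 99}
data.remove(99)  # {3, 5, 6, 50, 64, 75, 76}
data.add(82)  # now {3, 5, 6, 50, 64, 75, 76, 82}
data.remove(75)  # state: {3, 5, 6, 50, 64, 76, 82}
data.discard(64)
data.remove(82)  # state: {3, 5, 6, 50, 76}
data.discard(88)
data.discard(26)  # {3, 5, 6, 50, 76}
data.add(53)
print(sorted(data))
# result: [3, 5, 6, 50, 53, 76]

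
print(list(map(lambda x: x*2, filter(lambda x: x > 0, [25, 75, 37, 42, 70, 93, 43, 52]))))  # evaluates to [50, 150, 74, 84, 140, 186, 86, 104]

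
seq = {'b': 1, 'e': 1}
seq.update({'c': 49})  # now {'b': 1, 'e': 1, 'c': 49}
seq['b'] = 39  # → {'b': 39, 'e': 1, 'c': 49}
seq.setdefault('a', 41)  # 41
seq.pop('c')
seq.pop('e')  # 1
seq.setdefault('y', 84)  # 84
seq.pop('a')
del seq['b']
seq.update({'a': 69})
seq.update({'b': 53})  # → {'y': 84, 'a': 69, 'b': 53}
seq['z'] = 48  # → {'y': 84, 'a': 69, 'b': 53, 'z': 48}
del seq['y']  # {'a': 69, 'b': 53, 'z': 48}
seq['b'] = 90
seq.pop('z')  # 48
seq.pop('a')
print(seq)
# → {'b': 90}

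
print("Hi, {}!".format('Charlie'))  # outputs Hi, Charlie!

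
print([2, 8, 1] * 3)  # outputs [2, 8, 1, 2, 8, 1, 2, 8, 1]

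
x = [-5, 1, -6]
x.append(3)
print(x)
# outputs [-5, 1, -6, 3]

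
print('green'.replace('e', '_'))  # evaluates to gr__n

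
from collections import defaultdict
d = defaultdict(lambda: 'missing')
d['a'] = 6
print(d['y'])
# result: missing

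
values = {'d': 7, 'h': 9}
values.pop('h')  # 9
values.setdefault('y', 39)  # 39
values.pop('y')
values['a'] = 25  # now {'d': 7, 'a': 25}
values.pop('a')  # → 25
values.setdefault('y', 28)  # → 28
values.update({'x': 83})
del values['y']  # {'d': 7, 'x': 83}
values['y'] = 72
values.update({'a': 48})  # {'d': 7, 'x': 83, 'y': 72, 'a': 48}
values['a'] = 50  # {'d': 7, 'x': 83, 'y': 72, 'a': 50}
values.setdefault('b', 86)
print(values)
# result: {'d': 7, 'x': 83, 'y': 72, 'a': 50, 'b': 86}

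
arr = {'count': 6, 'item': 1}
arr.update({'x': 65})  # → {'count': 6, 'item': 1, 'x': 65}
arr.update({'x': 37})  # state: {'count': 6, 'item': 1, 'x': 37}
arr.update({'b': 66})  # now {'count': 6, 'item': 1, 'x': 37, 'b': 66}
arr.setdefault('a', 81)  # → 81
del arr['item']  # {'count': 6, 'x': 37, 'b': 66, 'a': 81}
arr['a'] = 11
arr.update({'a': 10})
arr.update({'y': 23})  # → {'count': 6, 'x': 37, 'b': 66, 'a': 10, 'y': 23}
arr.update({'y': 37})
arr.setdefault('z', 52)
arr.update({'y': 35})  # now {'count': 6, 'x': 37, 'b': 66, 'a': 10, 'y': 35, 'z': 52}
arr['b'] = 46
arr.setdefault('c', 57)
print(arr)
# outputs {'count': 6, 'x': 37, 'b': 46, 'a': 10, 'y': 35, 'z': 52, 'c': 57}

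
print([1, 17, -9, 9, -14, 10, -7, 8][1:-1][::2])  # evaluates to [17, 9, 10]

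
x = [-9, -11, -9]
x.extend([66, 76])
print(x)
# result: [-9, -11, -9, 66, 76]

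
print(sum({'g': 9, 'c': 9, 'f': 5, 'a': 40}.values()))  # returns 63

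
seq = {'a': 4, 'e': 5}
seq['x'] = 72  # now {'a': 4, 'e': 5, 'x': 72}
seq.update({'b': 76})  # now {'a': 4, 'e': 5, 'x': 72, 'b': 76}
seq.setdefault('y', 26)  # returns 26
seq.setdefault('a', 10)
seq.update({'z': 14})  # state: {'a': 4, 'e': 5, 'x': 72, 'b': 76, 'y': 26, 'z': 14}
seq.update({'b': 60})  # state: {'a': 4, 'e': 5, 'x': 72, 'b': 60, 'y': 26, 'z': 14}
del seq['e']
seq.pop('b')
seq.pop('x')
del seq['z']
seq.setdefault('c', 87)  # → 87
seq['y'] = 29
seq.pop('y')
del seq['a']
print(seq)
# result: {'c': 87}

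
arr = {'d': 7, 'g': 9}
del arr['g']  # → {'d': 7}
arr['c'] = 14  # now {'d': 7, 'c': 14}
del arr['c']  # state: {'d': 7}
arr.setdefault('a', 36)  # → 36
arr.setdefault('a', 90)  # 36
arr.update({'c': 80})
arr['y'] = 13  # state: {'d': 7, 'a': 36, 'c': 80, 'y': 13}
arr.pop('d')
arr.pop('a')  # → 36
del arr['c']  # {'y': 13}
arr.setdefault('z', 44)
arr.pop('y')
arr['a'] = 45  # {'z': 44, 'a': 45}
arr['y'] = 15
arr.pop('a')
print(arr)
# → {'z': 44, 'y': 15}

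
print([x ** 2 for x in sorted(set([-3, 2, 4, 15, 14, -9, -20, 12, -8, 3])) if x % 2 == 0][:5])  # [400, 64, 4, 16, 144]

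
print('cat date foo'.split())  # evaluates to ['cat', 'date', 'foo']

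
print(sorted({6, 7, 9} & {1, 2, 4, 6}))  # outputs [6]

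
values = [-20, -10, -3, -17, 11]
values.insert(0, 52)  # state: [52, -20, -10, -3, -17, 11]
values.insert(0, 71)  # [71, 52, -20, -10, -3, -17, 11]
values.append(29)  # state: [71, 52, -20, -10, -3, -17, 11, 29]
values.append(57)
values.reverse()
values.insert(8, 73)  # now [57, 29, 11, -17, -3, -10, -20, 52, 73, 71]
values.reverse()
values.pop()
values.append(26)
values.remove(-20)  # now [71, 73, 52, -10, -3, -17, 11, 29, 26]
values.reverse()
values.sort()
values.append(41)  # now [-17, -10, -3, 11, 26, 29, 52, 71, 73, 41]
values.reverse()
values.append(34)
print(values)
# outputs [41, 73, 71, 52, 29, 26, 11, -3, -10, -17, 34]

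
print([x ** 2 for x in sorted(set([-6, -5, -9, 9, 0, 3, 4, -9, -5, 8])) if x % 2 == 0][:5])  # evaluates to [36, 0, 16, 64]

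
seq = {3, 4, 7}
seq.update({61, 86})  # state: {3, 4, 7, 61, 86}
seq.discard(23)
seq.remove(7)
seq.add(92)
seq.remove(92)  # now {3, 4, 61, 86}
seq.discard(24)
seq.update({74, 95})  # {3, 4, 61, 74, 86, 95}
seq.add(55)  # {3, 4, 55, 61, 74, 86, 95}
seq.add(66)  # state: {3, 4, 55, 61, 66, 74, 86, 95}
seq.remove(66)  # {3, 4, 55, 61, 74, 86, 95}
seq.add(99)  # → {3, 4, 55, 61, 74, 86, 95, 99}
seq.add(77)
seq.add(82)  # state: {3, 4, 55, 61, 74, 77, 82, 86, 95, 99}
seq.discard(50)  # {3, 4, 55, 61, 74, 77, 82, 86, 95, 99}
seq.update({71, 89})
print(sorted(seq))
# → [3, 4, 55, 61, 71, 74, 77, 82, 86, 89, 95, 99]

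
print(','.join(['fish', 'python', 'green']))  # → fish,python,green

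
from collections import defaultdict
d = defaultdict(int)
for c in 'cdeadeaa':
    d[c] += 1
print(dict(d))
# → {'c': 1, 'd': 2, 'e': 2, 'a': 3}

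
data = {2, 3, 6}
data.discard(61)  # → {2, 3, 6}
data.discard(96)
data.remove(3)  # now {2, 6}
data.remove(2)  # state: {6}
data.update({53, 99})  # {6, 53, 99}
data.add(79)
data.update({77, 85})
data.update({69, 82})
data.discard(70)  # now {6, 53, 69, 77, 79, 82, 85, 99}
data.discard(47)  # {6, 53, 69, 77, 79, 82, 85, 99}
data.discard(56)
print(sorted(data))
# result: [6, 53, 69, 77, 79, 82, 85, 99]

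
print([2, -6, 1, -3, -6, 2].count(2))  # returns 2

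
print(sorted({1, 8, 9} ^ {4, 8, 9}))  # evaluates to [1, 4]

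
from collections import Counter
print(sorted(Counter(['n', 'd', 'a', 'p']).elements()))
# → ['a', 'd', 'n', 'p']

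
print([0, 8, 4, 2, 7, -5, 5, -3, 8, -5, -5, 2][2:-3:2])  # [4, 7, 5, 8]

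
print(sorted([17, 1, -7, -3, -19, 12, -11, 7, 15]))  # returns [-19, -11, -7, -3, 1, 7, 12, 15, 17]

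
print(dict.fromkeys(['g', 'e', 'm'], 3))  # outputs {'g': 3, 'e': 3, 'm': 3}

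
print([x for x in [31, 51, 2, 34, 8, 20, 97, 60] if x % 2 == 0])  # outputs [2, 34, 8, 20, 60]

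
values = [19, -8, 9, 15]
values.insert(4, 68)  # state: [19, -8, 9, 15, 68]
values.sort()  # [-8, 9, 15, 19, 68]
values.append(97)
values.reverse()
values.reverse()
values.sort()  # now [-8, 9, 15, 19, 68, 97]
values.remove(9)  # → [-8, 15, 19, 68, 97]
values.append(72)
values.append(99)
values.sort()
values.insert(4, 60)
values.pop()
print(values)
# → [-8, 15, 19, 68, 60, 72, 97]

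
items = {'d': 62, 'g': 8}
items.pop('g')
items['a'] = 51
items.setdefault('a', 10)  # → 51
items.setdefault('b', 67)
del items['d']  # {'a': 51, 'b': 67}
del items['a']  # {'b': 67}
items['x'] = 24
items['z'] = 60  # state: {'b': 67, 'x': 24, 'z': 60}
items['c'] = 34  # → {'b': 67, 'x': 24, 'z': 60, 'c': 34}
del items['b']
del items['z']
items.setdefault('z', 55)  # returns 55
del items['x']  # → {'c': 34, 'z': 55}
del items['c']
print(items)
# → {'z': 55}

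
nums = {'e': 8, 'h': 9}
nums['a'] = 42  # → {'e': 8, 'h': 9, 'a': 42}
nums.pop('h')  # 9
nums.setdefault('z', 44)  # 44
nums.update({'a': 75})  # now {'e': 8, 'a': 75, 'z': 44}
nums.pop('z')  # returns 44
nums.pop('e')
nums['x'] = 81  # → {'a': 75, 'x': 81}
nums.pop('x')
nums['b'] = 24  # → {'a': 75, 'b': 24}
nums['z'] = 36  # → {'a': 75, 'b': 24, 'z': 36}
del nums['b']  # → {'a': 75, 'z': 36}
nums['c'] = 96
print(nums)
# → {'a': 75, 'z': 36, 'c': 96}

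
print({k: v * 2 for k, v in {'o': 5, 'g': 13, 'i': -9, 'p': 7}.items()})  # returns {'o': 10, 'g': 26, 'i': -18, 'p': 14}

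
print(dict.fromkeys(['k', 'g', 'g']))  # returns {'k': None, 'g': None}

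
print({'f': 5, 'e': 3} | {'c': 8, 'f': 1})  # {'f': 1, 'e': 3, 'c': 8}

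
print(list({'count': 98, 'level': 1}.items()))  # [('count', 98), ('level', 1)]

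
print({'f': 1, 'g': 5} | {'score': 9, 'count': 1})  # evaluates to {'f': 1, 'g': 5, 'score': 9, 'count': 1}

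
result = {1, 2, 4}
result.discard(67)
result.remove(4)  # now {1, 2}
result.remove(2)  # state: {1}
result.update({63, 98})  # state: {1, 63, 98}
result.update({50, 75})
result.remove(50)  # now {1, 63, 75, 98}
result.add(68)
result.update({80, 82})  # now {1, 63, 68, 75, 80, 82, 98}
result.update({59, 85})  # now {1, 59, 63, 68, 75, 80, 82, 85, 98}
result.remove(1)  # {59, 63, 68, 75, 80, 82, 85, 98}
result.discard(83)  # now {59, 63, 68, 75, 80, 82, 85, 98}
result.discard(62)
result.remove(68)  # {59, 63, 75, 80, 82, 85, 98}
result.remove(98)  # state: {59, 63, 75, 80, 82, 85}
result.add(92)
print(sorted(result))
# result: [59, 63, 75, 80, 82, 85, 92]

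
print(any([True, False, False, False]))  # True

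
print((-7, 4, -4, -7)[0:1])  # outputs (-7,)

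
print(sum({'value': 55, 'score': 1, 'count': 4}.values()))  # 60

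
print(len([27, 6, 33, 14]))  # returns 4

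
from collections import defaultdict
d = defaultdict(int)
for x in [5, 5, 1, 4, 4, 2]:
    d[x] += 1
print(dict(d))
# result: {5: 2, 1: 1, 4: 2, 2: 1}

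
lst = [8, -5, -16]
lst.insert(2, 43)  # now [8, -5, 43, -16]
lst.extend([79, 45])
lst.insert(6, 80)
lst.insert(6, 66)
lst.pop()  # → 80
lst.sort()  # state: [-16, -5, 8, 43, 45, 66, 79]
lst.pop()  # 79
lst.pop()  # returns 66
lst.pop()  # 45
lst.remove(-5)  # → [-16, 8, 43]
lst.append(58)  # [-16, 8, 43, 58]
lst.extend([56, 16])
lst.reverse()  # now [16, 56, 58, 43, 8, -16]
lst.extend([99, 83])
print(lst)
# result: [16, 56, 58, 43, 8, -16, 99, 83]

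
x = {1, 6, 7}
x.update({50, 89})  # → {1, 6, 7, 50, 89}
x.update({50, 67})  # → {1, 6, 7, 50, 67, 89}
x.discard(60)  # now {1, 6, 7, 50, 67, 89}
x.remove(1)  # {6, 7, 50, 67, 89}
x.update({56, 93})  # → {6, 7, 50, 56, 67, 89, 93}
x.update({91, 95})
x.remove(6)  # {7, 50, 56, 67, 89, 91, 93, 95}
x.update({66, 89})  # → {7, 50, 56, 66, 67, 89, 91, 93, 95}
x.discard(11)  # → {7, 50, 56, 66, 67, 89, 91, 93, 95}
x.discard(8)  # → {7, 50, 56, 66, 67, 89, 91, 93, 95}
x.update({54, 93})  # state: {7, 50, 54, 56, 66, 67, 89, 91, 93, 95}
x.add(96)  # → {7, 50, 54, 56, 66, 67, 89, 91, 93, 95, 96}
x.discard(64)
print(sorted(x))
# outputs [7, 50, 54, 56, 66, 67, 89, 91, 93, 95, 96]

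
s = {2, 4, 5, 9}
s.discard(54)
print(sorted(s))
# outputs [2, 4, 5, 9]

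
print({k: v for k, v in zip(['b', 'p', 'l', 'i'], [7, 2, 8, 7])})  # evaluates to {'b': 7, 'p': 2, 'l': 8, 'i': 7}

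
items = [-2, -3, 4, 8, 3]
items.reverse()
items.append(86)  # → [3, 8, 4, -3, -2, 86]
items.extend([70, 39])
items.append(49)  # [3, 8, 4, -3, -2, 86, 70, 39, 49]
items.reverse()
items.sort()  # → [-3, -2, 3, 4, 8, 39, 49, 70, 86]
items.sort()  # [-3, -2, 3, 4, 8, 39, 49, 70, 86]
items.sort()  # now [-3, -2, 3, 4, 8, 39, 49, 70, 86]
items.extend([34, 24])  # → [-3, -2, 3, 4, 8, 39, 49, 70, 86, 34, 24]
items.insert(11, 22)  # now [-3, -2, 3, 4, 8, 39, 49, 70, 86, 34, 24, 22]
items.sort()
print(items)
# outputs [-3, -2, 3, 4, 8, 22, 24, 34, 39, 49, 70, 86]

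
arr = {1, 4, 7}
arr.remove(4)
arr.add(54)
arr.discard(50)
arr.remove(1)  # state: {7, 54}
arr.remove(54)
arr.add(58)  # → {7, 58}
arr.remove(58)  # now {7}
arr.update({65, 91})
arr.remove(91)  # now {7, 65}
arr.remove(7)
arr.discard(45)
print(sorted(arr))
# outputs [65]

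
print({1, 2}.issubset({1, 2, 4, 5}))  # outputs True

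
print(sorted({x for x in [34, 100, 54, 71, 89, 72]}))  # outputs [34, 54, 71, 72, 89, 100]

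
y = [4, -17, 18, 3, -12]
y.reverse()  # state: [-12, 3, 18, -17, 4]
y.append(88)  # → [-12, 3, 18, -17, 4, 88]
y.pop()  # 88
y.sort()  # [-17, -12, 3, 4, 18]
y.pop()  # 18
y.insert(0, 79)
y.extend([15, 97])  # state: [79, -17, -12, 3, 4, 15, 97]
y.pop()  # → 97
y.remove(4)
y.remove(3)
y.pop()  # 15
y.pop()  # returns -12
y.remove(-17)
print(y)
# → [79]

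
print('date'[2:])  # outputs te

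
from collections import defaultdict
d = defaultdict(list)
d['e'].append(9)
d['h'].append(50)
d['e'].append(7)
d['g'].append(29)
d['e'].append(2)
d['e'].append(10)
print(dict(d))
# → {'e': [9, 7, 2, 10], 'h': [50], 'g': [29]}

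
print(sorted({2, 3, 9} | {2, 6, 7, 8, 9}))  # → [2, 3, 6, 7, 8, 9]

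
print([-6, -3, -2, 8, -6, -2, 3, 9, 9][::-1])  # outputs [9, 9, 3, -2, -6, 8, -2, -3, -6]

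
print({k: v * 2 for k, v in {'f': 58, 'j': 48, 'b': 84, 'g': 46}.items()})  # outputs {'f': 116, 'j': 96, 'b': 168, 'g': 92}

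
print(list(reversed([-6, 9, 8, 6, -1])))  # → [-1, 6, 8, 9, -6]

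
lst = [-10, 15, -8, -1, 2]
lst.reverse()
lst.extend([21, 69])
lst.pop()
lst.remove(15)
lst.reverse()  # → [21, -10, -8, -1, 2]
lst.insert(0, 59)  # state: [59, 21, -10, -8, -1, 2]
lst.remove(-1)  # [59, 21, -10, -8, 2]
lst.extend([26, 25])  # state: [59, 21, -10, -8, 2, 26, 25]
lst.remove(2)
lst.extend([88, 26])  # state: [59, 21, -10, -8, 26, 25, 88, 26]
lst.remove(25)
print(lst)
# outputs [59, 21, -10, -8, 26, 88, 26]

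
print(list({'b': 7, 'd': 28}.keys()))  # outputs ['b', 'd']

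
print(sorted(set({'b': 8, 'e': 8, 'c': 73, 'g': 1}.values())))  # [1, 8, 73]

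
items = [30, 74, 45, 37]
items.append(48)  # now [30, 74, 45, 37, 48]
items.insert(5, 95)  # [30, 74, 45, 37, 48, 95]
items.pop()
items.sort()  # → [30, 37, 45, 48, 74]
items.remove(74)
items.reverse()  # [48, 45, 37, 30]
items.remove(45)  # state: [48, 37, 30]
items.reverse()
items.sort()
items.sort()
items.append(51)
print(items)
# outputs [30, 37, 48, 51]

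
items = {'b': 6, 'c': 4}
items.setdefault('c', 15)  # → 4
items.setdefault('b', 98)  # 6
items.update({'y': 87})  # {'b': 6, 'c': 4, 'y': 87}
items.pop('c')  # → 4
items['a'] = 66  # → {'b': 6, 'y': 87, 'a': 66}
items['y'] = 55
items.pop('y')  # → 55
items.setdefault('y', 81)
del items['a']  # {'b': 6, 'y': 81}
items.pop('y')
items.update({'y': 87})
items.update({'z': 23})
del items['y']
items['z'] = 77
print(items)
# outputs {'b': 6, 'z': 77}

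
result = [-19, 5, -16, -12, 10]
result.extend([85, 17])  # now [-19, 5, -16, -12, 10, 85, 17]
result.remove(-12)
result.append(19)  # [-19, 5, -16, 10, 85, 17, 19]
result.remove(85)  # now [-19, 5, -16, 10, 17, 19]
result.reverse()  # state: [19, 17, 10, -16, 5, -19]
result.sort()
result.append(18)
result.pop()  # 18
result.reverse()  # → [19, 17, 10, 5, -16, -19]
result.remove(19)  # [17, 10, 5, -16, -19]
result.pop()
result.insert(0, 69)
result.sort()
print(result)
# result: [-16, 5, 10, 17, 69]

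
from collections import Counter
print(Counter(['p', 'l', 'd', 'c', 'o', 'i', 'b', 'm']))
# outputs Counter({'p': 1, 'l': 1, 'd': 1, 'c': 1, 'o': 1, 'i': 1, 'b': 1, 'm': 1})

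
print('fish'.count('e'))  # 0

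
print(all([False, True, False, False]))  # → False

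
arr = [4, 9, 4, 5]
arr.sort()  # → [4, 4, 5, 9]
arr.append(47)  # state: [4, 4, 5, 9, 47]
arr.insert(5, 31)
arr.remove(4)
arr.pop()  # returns 31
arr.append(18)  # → [4, 5, 9, 47, 18]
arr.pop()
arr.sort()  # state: [4, 5, 9, 47]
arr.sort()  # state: [4, 5, 9, 47]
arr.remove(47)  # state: [4, 5, 9]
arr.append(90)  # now [4, 5, 9, 90]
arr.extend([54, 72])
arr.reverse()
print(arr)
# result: [72, 54, 90, 9, 5, 4]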